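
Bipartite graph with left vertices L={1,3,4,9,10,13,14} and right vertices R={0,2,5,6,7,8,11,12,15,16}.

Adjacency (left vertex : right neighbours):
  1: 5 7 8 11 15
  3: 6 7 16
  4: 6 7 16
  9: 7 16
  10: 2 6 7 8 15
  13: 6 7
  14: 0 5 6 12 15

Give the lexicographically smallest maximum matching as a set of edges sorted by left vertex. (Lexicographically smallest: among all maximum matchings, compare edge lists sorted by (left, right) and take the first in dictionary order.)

|M| = 6 (so the lex-smallest maximum matching has 6 edges)
process left vertices in ascending order; for each, take the smallest-labelled available neighbour that still permits 6 edges overall, or leave it unmatched if none does
lex-smallest matching: {1-5, 3-6, 4-7, 9-16, 10-2, 14-0}

Lex-smallest maximum matching: {(1,5), (3,6), (4,7), (9,16), (10,2), (14,0)}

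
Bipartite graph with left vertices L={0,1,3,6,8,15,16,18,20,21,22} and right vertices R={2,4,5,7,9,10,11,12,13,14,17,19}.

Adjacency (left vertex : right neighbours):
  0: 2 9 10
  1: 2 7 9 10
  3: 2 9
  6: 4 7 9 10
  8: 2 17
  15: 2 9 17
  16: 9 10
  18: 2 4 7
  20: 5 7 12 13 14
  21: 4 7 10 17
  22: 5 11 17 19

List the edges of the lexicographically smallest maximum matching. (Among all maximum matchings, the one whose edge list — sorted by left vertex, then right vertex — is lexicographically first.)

Lex-smallest maximum matching: {(0,2), (1,7), (3,9), (6,4), (8,17), (16,10), (20,5), (22,11)}

|M| = 8 (so the lex-smallest maximum matching has 8 edges)
process left vertices in ascending order; for each, take the smallest-labelled available neighbour that still permits 8 edges overall, or leave it unmatched if none does
lex-smallest matching: {0-2, 1-7, 3-9, 6-4, 8-17, 16-10, 20-5, 22-11}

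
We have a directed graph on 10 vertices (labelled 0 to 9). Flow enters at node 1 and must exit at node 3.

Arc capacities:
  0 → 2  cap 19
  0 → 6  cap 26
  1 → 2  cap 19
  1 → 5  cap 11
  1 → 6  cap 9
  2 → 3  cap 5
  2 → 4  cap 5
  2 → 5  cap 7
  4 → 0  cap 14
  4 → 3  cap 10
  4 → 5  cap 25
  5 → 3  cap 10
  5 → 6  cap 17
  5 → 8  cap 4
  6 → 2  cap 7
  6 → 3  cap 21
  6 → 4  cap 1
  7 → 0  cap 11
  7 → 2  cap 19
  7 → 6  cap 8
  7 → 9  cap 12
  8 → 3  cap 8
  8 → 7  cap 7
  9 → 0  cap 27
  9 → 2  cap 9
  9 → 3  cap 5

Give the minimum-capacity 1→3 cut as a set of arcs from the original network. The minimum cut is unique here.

Min-cut arcs: {(1,5), (1,6), (2,3), (2,4), (2,5)} (total capacity 37)

augment #1: 1→2→3 push 5
augment #2: 1→5→3 push 10
augment #3: 1→6→3 push 9
augment #4: 1→2→4→3 push 5
augment #5: 1→5→6→3 push 1
augment #6: 1→2→5→6→3 push 7
max flow = 37; residual-reachable set from 1 gives S-side
cut edges (S→T): {(1,5), (1,6), (2,3), (2,4), (2,5)} total cap 37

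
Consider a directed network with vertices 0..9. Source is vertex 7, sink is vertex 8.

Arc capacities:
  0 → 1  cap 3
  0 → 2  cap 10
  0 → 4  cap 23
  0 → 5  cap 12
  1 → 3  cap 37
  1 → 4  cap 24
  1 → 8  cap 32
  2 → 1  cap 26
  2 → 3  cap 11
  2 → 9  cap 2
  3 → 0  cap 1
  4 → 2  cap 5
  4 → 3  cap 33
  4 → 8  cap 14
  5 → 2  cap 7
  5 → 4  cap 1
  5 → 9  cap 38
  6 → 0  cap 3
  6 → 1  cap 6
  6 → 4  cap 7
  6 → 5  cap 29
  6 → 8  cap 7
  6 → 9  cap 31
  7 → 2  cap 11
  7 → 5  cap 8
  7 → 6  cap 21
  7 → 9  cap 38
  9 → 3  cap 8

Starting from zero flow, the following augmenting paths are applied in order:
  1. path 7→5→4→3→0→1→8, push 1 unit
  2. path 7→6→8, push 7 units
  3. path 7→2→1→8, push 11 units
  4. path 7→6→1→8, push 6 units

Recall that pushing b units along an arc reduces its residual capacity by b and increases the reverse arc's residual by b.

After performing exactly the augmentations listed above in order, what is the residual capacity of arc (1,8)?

after path 1 (7→5→4→3→0→1→8, push 1): res(1,8)=31
after path 2 (7→6→8, push 7): res(1,8)=31
after path 3 (7→2→1→8, push 11): res(1,8)=20
after path 4 (7→6→1→8, push 6): res(1,8)=14

Residual capacity of (1,8): 14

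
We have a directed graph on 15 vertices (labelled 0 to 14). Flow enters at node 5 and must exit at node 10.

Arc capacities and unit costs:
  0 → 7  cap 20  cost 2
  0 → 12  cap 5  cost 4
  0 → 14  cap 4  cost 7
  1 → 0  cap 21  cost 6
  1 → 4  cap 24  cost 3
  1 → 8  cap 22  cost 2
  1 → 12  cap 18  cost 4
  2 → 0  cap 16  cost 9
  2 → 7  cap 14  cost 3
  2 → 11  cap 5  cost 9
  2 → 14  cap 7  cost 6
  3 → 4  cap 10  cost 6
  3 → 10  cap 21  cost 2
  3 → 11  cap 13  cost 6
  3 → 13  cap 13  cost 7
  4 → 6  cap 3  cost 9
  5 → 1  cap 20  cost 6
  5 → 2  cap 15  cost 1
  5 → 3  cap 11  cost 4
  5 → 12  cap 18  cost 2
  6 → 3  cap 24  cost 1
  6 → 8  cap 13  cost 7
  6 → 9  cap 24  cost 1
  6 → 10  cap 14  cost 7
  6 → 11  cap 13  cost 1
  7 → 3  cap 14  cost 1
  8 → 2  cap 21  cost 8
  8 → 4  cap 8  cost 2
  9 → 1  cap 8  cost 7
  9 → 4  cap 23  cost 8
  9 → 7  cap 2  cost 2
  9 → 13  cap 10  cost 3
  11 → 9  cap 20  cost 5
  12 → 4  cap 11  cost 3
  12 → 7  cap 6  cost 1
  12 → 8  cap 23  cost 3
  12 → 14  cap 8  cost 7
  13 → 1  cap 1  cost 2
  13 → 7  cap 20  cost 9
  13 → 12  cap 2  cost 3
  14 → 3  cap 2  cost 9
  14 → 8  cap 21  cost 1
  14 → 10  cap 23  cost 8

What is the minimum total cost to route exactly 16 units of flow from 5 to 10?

Minimum cost for 16 units: 96

shortest-cost path #1: 5→3→10 push 11 @ unit cost 6 (adds 66)
shortest-cost path #2: 5→12→7→3→10 push 5 @ unit cost 6 (adds 30)
total cost = 96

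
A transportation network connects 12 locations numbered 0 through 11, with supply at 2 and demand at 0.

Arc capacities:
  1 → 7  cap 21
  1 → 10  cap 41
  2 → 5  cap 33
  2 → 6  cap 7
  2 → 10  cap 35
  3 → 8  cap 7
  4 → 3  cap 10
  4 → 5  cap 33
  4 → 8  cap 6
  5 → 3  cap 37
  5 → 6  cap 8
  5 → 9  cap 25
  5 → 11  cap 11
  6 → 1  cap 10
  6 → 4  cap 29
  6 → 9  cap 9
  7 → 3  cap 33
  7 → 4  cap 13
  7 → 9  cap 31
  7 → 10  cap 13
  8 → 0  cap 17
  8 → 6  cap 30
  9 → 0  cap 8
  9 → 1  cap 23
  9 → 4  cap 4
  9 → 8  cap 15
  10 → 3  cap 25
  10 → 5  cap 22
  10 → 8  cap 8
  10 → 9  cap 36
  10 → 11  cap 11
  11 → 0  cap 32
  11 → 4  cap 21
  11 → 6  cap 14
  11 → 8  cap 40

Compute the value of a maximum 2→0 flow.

augment #1: 2→5→9→0 bottleneck 8, total now 8
augment #2: 2→5→11→0 bottleneck 11, total now 19
augment #3: 2→10→8→0 bottleneck 8, total now 27
augment #4: 2→10→11→0 bottleneck 11, total now 38
augment #5: 2→5→3→8→0 bottleneck 7, total now 45
augment #6: 2→5→9→8→0 bottleneck 2, total now 47

Maximum flow value: 47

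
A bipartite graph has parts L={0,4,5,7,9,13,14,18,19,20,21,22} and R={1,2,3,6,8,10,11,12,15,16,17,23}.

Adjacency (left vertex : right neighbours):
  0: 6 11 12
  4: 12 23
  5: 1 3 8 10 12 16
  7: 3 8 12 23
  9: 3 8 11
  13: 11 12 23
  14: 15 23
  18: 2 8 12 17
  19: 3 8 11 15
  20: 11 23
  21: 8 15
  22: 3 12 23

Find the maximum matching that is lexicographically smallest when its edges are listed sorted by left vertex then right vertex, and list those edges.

|M| = 9 (so the lex-smallest maximum matching has 9 edges)
process left vertices in ascending order; for each, take the smallest-labelled available neighbour that still permits 9 edges overall, or leave it unmatched if none does
lex-smallest matching: {0-6, 4-12, 5-1, 7-3, 9-8, 13-11, 14-15, 18-2, 20-23}

Lex-smallest maximum matching: {(0,6), (4,12), (5,1), (7,3), (9,8), (13,11), (14,15), (18,2), (20,23)}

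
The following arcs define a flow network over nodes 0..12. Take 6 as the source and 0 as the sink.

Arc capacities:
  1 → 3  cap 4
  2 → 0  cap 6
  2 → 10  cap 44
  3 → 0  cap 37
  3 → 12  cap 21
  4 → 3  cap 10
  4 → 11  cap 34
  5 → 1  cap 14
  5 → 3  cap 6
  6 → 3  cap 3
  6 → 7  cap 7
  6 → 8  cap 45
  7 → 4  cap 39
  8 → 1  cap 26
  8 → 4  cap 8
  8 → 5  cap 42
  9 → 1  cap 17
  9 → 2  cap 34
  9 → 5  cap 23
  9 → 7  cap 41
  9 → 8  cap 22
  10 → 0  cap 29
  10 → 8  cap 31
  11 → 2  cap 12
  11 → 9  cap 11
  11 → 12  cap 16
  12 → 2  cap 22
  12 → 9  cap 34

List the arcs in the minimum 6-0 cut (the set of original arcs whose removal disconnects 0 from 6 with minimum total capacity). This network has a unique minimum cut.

augment #1: 6→3→0 push 3
augment #2: 6→7→4→3→0 push 7
augment #3: 6→8→1→3→0 push 4
augment #4: 6→8→4→3→0 push 3
augment #5: 6→8→5→3→0 push 6
augment #6: 6→8→4→11→2→0 push 5
max flow = 28; residual-reachable set from 6 gives S-side
cut edges (S→T): {(1,3), (5,3), (6,3), (6,7), (8,4)} total cap 28

Min-cut arcs: {(1,3), (5,3), (6,3), (6,7), (8,4)} (total capacity 28)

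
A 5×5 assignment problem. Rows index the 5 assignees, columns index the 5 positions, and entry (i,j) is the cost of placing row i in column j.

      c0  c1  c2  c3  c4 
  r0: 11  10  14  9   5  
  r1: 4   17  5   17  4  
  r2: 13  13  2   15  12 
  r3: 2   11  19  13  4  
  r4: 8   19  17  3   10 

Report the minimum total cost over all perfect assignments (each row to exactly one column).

optimal assignment: row0→col1 (cost 10), row1→col4 (cost 4), row2→col2 (cost 2), row3→col0 (cost 2), row4→col3 (cost 3)
total = 10 + 4 + 2 + 2 + 3 = 21

Minimum assignment cost: 21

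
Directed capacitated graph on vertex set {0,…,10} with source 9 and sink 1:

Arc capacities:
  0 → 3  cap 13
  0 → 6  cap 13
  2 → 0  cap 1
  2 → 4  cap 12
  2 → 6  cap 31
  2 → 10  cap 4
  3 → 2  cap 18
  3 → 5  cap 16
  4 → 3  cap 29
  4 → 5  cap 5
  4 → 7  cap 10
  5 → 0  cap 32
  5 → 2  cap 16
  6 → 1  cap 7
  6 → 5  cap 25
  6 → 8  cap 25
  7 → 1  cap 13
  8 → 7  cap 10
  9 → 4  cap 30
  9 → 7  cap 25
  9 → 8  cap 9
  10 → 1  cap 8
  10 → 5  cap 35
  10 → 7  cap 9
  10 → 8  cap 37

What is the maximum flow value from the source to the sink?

Maximum flow value: 24

augment #1: 9→7→1 bottleneck 13, total now 13
augment #2: 9→4→3→2→6→1 bottleneck 7, total now 20
augment #3: 9→4→3→2→10→1 bottleneck 4, total now 24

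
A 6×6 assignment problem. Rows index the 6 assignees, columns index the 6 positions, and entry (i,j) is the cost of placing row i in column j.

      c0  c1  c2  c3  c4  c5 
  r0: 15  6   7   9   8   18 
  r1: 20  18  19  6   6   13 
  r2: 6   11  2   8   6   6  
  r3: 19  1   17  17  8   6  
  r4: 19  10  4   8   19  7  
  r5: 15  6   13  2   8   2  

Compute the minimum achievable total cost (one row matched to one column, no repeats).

optimal assignment: row0→col4 (cost 8), row1→col3 (cost 6), row2→col0 (cost 6), row3→col1 (cost 1), row4→col2 (cost 4), row5→col5 (cost 2)
total = 8 + 6 + 6 + 1 + 4 + 2 = 27

Minimum assignment cost: 27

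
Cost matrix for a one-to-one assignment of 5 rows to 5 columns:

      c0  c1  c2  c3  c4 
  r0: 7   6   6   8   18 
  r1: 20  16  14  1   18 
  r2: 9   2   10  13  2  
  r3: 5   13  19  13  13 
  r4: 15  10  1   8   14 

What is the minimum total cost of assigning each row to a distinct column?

optimal assignment: row0→col1 (cost 6), row1→col3 (cost 1), row2→col4 (cost 2), row3→col0 (cost 5), row4→col2 (cost 1)
total = 6 + 1 + 2 + 5 + 1 = 15

Minimum assignment cost: 15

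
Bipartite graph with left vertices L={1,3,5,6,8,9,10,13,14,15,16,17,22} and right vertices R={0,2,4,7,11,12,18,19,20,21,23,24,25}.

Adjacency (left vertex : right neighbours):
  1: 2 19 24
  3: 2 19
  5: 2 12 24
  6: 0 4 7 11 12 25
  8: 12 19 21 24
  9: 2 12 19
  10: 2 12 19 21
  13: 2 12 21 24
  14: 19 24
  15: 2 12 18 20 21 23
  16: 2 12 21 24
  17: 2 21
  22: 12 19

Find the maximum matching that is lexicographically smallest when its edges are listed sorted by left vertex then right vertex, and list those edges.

|M| = 7 (so the lex-smallest maximum matching has 7 edges)
process left vertices in ascending order; for each, take the smallest-labelled available neighbour that still permits 7 edges overall, or leave it unmatched if none does
lex-smallest matching: {1-2, 3-19, 5-12, 6-0, 8-21, 13-24, 15-18}

Lex-smallest maximum matching: {(1,2), (3,19), (5,12), (6,0), (8,21), (13,24), (15,18)}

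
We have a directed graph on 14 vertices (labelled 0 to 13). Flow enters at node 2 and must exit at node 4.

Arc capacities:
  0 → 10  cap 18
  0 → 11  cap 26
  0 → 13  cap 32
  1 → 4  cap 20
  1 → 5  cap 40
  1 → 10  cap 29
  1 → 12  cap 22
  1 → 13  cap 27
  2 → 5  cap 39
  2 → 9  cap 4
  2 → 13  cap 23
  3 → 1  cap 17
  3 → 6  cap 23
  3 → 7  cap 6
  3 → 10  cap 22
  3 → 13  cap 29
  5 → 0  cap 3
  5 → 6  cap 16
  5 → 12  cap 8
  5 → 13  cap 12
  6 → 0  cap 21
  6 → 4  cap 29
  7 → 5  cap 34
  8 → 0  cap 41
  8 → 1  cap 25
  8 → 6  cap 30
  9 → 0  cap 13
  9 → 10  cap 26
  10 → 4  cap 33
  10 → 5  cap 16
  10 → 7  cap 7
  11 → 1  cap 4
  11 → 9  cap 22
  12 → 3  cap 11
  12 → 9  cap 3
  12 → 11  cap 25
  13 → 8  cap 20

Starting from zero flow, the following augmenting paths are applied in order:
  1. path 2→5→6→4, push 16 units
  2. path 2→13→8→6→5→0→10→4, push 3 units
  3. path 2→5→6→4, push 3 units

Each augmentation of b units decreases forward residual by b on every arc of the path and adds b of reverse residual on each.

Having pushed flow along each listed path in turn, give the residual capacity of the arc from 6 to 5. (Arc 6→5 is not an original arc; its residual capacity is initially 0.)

after path 1 (2→5→6→4, push 16): res(6,5)=16
after path 2 (2→13→8→6→5→0→10→4, push 3): res(6,5)=13
after path 3 (2→5→6→4, push 3): res(6,5)=16

Residual capacity of (6,5): 16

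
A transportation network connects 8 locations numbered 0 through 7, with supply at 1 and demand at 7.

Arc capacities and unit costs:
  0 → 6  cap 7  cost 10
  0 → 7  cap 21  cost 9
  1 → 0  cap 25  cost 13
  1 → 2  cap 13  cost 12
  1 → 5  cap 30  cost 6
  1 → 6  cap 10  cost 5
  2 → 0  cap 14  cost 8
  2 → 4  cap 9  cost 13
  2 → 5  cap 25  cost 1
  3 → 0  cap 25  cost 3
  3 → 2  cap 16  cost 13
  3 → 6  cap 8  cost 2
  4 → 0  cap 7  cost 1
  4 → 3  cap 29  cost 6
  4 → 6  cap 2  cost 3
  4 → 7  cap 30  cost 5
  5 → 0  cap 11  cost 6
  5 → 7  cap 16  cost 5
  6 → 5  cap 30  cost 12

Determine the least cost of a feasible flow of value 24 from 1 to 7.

shortest-cost path #1: 1→5→7 push 16 @ unit cost 11 (adds 176)
shortest-cost path #2: 1→5→0→7 push 8 @ unit cost 21 (adds 168)
total cost = 344

Minimum cost for 24 units: 344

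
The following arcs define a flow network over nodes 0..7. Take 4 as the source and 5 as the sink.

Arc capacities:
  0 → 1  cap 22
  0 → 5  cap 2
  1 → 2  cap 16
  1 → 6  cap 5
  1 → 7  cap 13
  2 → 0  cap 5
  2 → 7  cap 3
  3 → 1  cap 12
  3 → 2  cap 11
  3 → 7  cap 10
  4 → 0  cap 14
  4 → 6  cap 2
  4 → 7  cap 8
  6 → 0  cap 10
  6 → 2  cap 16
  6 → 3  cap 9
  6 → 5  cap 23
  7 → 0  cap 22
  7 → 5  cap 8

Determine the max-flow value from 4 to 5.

augment #1: 4→0→5 bottleneck 2, total now 2
augment #2: 4→6→5 bottleneck 2, total now 4
augment #3: 4→7→5 bottleneck 8, total now 12
augment #4: 4→0→1→6→5 bottleneck 5, total now 17

Maximum flow value: 17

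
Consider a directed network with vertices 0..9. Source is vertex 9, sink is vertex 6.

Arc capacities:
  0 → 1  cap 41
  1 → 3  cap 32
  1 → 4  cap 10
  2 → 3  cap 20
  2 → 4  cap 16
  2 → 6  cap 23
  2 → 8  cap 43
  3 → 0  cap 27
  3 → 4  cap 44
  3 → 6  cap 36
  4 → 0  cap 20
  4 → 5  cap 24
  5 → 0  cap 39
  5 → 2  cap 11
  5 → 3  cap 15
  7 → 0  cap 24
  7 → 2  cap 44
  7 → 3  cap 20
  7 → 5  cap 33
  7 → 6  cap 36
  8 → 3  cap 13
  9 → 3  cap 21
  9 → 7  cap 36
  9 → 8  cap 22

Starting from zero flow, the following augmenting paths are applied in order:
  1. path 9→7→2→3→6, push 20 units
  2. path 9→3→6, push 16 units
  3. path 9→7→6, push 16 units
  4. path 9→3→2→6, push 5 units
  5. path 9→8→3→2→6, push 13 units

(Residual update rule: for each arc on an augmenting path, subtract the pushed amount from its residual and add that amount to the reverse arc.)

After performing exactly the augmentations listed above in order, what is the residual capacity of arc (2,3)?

after path 1 (9→7→2→3→6, push 20): res(2,3)=0
after path 2 (9→3→6, push 16): res(2,3)=0
after path 3 (9→7→6, push 16): res(2,3)=0
after path 4 (9→3→2→6, push 5): res(2,3)=5
after path 5 (9→8→3→2→6, push 13): res(2,3)=18

Residual capacity of (2,3): 18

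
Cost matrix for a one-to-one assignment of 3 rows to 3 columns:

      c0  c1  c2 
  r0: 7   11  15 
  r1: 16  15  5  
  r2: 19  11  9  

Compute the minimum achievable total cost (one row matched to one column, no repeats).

Minimum assignment cost: 23

optimal assignment: row0→col0 (cost 7), row1→col2 (cost 5), row2→col1 (cost 11)
total = 7 + 5 + 11 = 23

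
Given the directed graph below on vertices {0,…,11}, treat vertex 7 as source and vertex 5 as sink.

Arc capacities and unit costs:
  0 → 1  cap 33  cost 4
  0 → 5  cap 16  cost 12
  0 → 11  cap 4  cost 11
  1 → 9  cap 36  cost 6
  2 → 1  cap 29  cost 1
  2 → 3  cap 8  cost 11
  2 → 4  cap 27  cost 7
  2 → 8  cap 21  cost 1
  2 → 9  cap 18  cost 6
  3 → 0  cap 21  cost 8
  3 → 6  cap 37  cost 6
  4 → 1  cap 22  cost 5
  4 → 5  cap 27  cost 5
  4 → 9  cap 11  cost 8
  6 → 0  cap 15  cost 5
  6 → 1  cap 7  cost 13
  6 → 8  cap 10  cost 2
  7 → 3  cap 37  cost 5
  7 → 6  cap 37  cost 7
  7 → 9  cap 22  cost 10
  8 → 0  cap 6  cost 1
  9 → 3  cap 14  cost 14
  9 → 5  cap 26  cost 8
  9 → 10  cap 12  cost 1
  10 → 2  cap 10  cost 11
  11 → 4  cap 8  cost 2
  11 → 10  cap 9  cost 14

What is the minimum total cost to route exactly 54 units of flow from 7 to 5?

Minimum cost for 54 units: 1387

shortest-cost path #1: 7→9→5 push 22 @ unit cost 18 (adds 396)
shortest-cost path #2: 7→6→8→0→5 push 6 @ unit cost 22 (adds 132)
shortest-cost path #3: 7→6→0→5 push 10 @ unit cost 24 (adds 240)
shortest-cost path #4: 7→6→0→1→9→5 push 4 @ unit cost 30 (adds 120)
shortest-cost path #5: 7→6→0→11→4→5 push 1 @ unit cost 30 (adds 30)
shortest-cost path #6: 7→3→0→11→4→5 push 3 @ unit cost 31 (adds 93)
shortest-cost path #7: 7→3→0→1→9→10→2→4→5 push 8 @ unit cost 47 (adds 376)
total cost = 1387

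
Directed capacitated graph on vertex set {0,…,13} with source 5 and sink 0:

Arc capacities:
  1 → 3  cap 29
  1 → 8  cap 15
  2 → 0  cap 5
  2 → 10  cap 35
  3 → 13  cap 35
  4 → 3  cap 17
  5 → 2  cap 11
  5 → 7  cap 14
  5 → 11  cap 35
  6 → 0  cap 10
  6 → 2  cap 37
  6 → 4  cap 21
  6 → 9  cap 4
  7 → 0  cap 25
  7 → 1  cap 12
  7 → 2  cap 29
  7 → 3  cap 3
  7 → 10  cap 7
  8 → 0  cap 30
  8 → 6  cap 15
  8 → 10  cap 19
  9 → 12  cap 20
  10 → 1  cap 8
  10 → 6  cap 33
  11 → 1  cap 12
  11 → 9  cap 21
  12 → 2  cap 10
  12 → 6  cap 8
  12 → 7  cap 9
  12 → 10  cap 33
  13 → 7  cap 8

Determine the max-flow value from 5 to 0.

augment #1: 5→2→0 bottleneck 5, total now 5
augment #2: 5→7→0 bottleneck 14, total now 19
augment #3: 5→2→10→6→0 bottleneck 6, total now 25
augment #4: 5→11→1→8→0 bottleneck 12, total now 37
augment #5: 5→11→9→12→6→0 bottleneck 4, total now 41
augment #6: 5→11→9→12→7→0 bottleneck 9, total now 50
augment #7: 5→11→9→12→10→1→8→0 bottleneck 3, total now 53
augment #8: 5→11→9→12→6→4→3→13→7→0 bottleneck 2, total now 55

Maximum flow value: 55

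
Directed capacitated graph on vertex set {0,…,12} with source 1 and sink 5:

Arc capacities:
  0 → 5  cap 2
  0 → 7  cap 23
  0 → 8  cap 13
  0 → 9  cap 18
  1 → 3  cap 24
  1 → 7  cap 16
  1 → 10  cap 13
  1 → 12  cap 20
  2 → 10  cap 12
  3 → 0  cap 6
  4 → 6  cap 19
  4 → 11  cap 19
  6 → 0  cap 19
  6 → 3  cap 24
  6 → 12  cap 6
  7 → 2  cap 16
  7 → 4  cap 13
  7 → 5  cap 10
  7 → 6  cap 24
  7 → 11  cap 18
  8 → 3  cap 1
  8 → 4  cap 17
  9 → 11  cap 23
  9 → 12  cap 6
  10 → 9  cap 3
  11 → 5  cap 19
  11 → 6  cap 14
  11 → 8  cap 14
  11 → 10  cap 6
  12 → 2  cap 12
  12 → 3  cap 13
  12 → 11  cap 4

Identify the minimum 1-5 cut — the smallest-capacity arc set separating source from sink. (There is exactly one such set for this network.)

Min-cut arcs: {(1,7), (3,0), (10,9), (12,11)} (total capacity 29)

augment #1: 1→7→5 push 10
augment #2: 1→3→0→5 push 2
augment #3: 1→7→11→5 push 6
augment #4: 1→12→11→5 push 4
augment #5: 1→10→9→11→5 push 3
augment #6: 1→3→0→7→11→5 push 4
max flow = 29; residual-reachable set from 1 gives S-side
cut edges (S→T): {(1,7), (3,0), (10,9), (12,11)} total cap 29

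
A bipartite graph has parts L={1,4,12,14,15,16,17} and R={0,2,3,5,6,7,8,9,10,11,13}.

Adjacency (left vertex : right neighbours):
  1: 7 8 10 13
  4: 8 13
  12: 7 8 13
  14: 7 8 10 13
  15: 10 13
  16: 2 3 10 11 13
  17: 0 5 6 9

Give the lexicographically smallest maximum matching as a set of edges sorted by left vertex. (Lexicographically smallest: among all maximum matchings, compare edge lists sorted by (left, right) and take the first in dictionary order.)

|M| = 6 (so the lex-smallest maximum matching has 6 edges)
process left vertices in ascending order; for each, take the smallest-labelled available neighbour that still permits 6 edges overall, or leave it unmatched if none does
lex-smallest matching: {1-7, 4-8, 12-13, 14-10, 16-2, 17-0}

Lex-smallest maximum matching: {(1,7), (4,8), (12,13), (14,10), (16,2), (17,0)}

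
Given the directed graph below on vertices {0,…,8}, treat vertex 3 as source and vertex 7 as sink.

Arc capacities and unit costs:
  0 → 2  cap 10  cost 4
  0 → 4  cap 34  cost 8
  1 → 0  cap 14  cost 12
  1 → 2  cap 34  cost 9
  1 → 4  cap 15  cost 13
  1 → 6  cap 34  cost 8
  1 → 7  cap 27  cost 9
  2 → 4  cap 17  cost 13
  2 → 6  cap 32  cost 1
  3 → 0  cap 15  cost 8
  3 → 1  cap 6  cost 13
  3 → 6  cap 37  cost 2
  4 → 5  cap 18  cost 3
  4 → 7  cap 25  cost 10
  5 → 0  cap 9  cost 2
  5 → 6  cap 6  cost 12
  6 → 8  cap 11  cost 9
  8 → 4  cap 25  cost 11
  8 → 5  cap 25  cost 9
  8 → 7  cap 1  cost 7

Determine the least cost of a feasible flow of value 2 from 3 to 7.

Minimum cost for 2 units: 40

shortest-cost path #1: 3→6→8→7 push 1 @ unit cost 18 (adds 18)
shortest-cost path #2: 3→1→7 push 1 @ unit cost 22 (adds 22)
total cost = 40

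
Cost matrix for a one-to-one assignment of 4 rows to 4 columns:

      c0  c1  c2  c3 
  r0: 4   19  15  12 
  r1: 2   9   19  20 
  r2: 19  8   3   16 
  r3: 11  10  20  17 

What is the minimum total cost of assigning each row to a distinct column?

optimal assignment: row0→col3 (cost 12), row1→col0 (cost 2), row2→col2 (cost 3), row3→col1 (cost 10)
total = 12 + 2 + 3 + 10 = 27

Minimum assignment cost: 27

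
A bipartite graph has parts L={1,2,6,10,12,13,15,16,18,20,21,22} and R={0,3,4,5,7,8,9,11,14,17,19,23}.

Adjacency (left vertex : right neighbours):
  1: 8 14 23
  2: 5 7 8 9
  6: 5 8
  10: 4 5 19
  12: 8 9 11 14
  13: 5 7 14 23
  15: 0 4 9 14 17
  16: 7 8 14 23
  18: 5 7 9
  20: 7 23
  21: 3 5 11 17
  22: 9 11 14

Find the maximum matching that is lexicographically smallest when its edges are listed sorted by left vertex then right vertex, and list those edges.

Lex-smallest maximum matching: {(1,8), (2,5), (10,4), (12,9), (13,7), (15,0), (16,14), (20,23), (21,3), (22,11)}

|M| = 10 (so the lex-smallest maximum matching has 10 edges)
process left vertices in ascending order; for each, take the smallest-labelled available neighbour that still permits 10 edges overall, or leave it unmatched if none does
lex-smallest matching: {1-8, 2-5, 10-4, 12-9, 13-7, 15-0, 16-14, 20-23, 21-3, 22-11}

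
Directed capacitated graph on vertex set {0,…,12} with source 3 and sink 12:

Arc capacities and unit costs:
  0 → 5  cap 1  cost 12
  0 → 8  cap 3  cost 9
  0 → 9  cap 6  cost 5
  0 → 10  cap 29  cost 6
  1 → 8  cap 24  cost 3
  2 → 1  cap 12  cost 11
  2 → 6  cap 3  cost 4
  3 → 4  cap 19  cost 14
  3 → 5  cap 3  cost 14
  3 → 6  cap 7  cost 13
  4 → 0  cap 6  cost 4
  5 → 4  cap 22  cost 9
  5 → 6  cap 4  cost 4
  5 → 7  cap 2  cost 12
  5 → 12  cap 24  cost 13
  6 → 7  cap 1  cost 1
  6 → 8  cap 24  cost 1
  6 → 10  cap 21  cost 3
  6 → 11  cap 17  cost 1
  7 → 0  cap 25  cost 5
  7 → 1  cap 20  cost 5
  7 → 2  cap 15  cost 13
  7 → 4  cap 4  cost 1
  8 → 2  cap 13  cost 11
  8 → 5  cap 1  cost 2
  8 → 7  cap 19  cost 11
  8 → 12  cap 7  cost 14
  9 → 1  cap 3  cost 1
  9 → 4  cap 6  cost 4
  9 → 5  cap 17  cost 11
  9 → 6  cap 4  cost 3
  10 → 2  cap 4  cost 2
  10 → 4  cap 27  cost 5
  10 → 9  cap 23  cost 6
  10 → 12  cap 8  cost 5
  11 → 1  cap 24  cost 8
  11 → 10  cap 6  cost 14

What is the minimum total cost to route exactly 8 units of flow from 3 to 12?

Minimum cost for 8 units: 173

shortest-cost path #1: 3→6→10→12 push 7 @ unit cost 21 (adds 147)
shortest-cost path #2: 3→5→6→10→12 push 1 @ unit cost 26 (adds 26)
total cost = 173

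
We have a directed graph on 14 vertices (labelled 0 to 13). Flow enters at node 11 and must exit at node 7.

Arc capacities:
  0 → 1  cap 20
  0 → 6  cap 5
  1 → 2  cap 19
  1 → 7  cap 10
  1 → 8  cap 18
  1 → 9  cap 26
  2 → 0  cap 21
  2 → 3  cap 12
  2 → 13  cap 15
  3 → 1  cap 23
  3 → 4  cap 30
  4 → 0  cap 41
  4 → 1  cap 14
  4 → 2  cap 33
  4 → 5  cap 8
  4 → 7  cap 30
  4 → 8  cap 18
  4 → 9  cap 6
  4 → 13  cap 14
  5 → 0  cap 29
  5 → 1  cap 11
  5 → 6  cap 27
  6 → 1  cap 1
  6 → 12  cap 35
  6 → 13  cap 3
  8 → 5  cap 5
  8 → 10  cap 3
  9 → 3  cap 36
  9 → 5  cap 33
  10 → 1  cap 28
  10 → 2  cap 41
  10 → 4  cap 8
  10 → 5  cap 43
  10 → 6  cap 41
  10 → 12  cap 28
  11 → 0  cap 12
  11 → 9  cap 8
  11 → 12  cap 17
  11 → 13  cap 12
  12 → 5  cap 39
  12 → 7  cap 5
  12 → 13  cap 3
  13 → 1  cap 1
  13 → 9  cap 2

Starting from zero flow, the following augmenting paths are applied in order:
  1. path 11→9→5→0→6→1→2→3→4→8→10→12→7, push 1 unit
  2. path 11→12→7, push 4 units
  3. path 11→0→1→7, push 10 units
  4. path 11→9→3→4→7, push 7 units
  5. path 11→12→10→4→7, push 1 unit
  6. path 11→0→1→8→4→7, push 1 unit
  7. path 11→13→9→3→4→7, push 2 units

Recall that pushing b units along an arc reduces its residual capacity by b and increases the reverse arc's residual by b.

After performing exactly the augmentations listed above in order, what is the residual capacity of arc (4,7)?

after path 1 (11→9→5→0→6→1→2→3→4→8→10→12→7, push 1): res(4,7)=30
after path 2 (11→12→7, push 4): res(4,7)=30
after path 3 (11→0→1→7, push 10): res(4,7)=30
after path 4 (11→9→3→4→7, push 7): res(4,7)=23
after path 5 (11→12→10→4→7, push 1): res(4,7)=22
after path 6 (11→0→1→8→4→7, push 1): res(4,7)=21
after path 7 (11→13→9→3→4→7, push 2): res(4,7)=19

Residual capacity of (4,7): 19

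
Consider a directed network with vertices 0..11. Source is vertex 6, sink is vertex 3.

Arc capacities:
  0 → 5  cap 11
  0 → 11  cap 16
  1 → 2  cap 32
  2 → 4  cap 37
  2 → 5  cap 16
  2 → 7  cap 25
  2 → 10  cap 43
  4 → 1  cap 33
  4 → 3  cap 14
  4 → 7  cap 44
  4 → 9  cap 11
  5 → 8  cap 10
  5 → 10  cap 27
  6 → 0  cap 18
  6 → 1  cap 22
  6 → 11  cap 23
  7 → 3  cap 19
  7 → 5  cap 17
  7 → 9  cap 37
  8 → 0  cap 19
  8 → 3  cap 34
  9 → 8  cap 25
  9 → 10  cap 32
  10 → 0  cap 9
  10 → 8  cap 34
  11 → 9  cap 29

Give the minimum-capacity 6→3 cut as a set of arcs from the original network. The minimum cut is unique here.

augment #1: 6→0→5→8→3 push 10
augment #2: 6→1→2→4→3 push 14
augment #3: 6→1→2→7→3 push 8
augment #4: 6→11→9→8→3 push 23
augment #5: 6→0→5→10→8→3 push 1
max flow = 56; residual-reachable set from 6 gives S-side
cut edges (S→T): {(6,1), (8,3)} total cap 56

Min-cut arcs: {(6,1), (8,3)} (total capacity 56)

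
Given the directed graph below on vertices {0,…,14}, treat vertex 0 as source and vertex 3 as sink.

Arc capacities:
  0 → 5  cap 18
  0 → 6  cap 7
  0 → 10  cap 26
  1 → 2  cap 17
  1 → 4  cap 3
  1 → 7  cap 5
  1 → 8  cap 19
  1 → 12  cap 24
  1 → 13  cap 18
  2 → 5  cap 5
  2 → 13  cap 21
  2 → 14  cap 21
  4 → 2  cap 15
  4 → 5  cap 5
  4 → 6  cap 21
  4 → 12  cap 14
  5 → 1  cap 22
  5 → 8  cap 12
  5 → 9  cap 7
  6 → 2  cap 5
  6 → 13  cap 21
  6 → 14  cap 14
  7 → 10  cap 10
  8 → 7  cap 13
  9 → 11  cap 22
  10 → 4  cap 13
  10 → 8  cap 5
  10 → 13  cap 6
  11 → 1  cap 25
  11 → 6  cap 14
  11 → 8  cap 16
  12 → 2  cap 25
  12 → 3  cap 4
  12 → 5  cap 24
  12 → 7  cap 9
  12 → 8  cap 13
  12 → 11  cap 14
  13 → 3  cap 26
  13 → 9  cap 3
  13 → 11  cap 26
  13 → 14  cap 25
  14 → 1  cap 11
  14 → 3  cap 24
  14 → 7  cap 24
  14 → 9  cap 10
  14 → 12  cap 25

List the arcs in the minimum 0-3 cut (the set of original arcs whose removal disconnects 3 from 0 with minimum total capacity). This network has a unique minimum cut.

augment #1: 0→6→13→3 push 7
augment #2: 0→10→13→3 push 6
augment #3: 0→5→1→12→3 push 4
augment #4: 0→5→1→13→3 push 13
augment #5: 0→5→1→2→14→3 push 1
augment #6: 0→10→4→2→14→3 push 13
max flow = 44; residual-reachable set from 0 gives S-side
cut edges (S→T): {(0,5), (0,6), (10,4), (10,13)} total cap 44

Min-cut arcs: {(0,5), (0,6), (10,4), (10,13)} (total capacity 44)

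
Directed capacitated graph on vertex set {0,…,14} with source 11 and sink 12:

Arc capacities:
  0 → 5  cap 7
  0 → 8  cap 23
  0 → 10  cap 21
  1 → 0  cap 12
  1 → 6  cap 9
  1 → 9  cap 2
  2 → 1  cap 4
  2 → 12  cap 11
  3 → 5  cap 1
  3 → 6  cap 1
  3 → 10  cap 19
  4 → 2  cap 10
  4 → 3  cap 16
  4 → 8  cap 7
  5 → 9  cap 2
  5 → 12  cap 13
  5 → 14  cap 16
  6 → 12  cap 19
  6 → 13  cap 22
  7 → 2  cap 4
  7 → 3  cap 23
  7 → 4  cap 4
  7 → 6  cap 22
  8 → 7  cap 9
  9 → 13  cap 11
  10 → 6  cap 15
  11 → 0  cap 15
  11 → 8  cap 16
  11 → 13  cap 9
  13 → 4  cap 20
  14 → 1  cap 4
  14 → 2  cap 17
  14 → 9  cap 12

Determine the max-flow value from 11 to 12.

Maximum flow value: 33

augment #1: 11→0→5→12 bottleneck 7, total now 7
augment #2: 11→0→10→6→12 bottleneck 8, total now 15
augment #3: 11→8→7→2→12 bottleneck 4, total now 19
augment #4: 11→8→7→6→12 bottleneck 5, total now 24
augment #5: 11→13→4→2→12 bottleneck 7, total now 31
augment #6: 11→13→4→3→5→12 bottleneck 1, total now 32
augment #7: 11→13→4→3→6→12 bottleneck 1, total now 33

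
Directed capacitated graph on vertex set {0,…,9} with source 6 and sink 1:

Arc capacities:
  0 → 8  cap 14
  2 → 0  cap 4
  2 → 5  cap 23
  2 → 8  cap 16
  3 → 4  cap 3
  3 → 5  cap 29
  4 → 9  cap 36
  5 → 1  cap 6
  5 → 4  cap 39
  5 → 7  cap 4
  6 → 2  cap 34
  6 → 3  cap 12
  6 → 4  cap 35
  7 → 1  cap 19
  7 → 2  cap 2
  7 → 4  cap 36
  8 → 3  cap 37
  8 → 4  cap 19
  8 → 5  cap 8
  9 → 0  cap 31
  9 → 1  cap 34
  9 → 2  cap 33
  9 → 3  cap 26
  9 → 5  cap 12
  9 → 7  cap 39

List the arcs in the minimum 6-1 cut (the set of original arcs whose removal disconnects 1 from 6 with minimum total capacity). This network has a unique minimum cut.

Min-cut arcs: {(4,9), (5,1), (5,7)} (total capacity 46)

augment #1: 6→2→5→1 push 6
augment #2: 6→4→9→1 push 34
augment #3: 6→2→5→7→1 push 4
augment #4: 6→4→9→7→1 push 1
augment #5: 6→3→4→9→7→1 push 1
max flow = 46; residual-reachable set from 6 gives S-side
cut edges (S→T): {(4,9), (5,1), (5,7)} total cap 46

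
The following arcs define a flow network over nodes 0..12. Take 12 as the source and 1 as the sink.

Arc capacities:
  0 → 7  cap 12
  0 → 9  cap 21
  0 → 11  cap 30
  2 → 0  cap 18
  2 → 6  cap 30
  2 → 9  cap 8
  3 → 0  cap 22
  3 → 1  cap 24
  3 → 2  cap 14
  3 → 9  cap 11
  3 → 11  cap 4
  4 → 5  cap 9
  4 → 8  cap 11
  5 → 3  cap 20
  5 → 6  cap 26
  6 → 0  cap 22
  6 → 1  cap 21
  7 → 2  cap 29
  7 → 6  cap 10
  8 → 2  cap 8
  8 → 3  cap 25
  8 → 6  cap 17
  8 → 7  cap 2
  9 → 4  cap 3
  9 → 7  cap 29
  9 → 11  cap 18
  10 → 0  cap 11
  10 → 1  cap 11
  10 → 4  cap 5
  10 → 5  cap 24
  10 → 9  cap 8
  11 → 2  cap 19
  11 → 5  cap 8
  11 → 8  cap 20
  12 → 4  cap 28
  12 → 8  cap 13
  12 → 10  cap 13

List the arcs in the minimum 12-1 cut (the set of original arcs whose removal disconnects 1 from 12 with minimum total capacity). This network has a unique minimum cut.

augment #1: 12→10→1 push 11
augment #2: 12→8→3→1 push 13
augment #3: 12→4→5→3→1 push 9
augment #4: 12→4→8→3→1 push 2
augment #5: 12→4→8→6→1 push 9
augment #6: 12→10→5→6→1 push 2
max flow = 46; residual-reachable set from 12 gives S-side
cut edges (S→T): {(4,5), (4,8), (12,8), (12,10)} total cap 46

Min-cut arcs: {(4,5), (4,8), (12,8), (12,10)} (total capacity 46)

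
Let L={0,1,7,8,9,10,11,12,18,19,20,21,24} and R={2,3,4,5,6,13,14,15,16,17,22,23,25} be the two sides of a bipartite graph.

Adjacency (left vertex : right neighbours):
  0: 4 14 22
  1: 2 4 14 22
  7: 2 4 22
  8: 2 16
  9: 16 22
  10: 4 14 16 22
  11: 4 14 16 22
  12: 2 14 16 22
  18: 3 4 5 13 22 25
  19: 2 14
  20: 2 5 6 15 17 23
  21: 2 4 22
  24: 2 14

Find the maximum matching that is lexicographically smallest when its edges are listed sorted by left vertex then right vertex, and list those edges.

|M| = 7 (so the lex-smallest maximum matching has 7 edges)
process left vertices in ascending order; for each, take the smallest-labelled available neighbour that still permits 7 edges overall, or leave it unmatched if none does
lex-smallest matching: {0-4, 1-2, 7-22, 8-16, 10-14, 18-3, 20-5}

Lex-smallest maximum matching: {(0,4), (1,2), (7,22), (8,16), (10,14), (18,3), (20,5)}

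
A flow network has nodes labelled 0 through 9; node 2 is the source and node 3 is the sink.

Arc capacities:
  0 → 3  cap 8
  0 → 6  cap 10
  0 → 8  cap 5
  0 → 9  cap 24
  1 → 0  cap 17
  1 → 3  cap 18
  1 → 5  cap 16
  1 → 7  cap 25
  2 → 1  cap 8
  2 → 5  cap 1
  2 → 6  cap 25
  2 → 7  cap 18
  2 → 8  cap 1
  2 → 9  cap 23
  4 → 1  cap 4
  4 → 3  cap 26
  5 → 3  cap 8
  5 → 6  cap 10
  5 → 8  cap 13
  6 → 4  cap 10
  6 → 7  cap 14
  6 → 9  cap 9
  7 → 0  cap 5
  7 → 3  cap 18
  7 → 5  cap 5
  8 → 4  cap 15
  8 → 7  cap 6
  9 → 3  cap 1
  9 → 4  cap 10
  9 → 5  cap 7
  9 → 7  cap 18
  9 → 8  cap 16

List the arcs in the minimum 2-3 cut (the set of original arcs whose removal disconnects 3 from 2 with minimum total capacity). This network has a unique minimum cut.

Min-cut arcs: {(2,1), (4,1), (4,3), (5,3), (7,0), (7,3), (9,3)} (total capacity 70)

augment #1: 2→1→3 push 8
augment #2: 2→5→3 push 1
augment #3: 2→7→3 push 18
augment #4: 2→9→3 push 1
augment #5: 2→6→4→3 push 10
augment #6: 2→8→4→3 push 1
augment #7: 2→9→4→3 push 10
augment #8: 2→9→5→3 push 7
augment #9: 2→6→7→0→3 push 5
augment #10: 2→9→8→4→3 push 5
augment #11: 2→6→9→8→4→1→3 push 4
max flow = 70; residual-reachable set from 2 gives S-side
cut edges (S→T): {(2,1), (4,1), (4,3), (5,3), (7,0), (7,3), (9,3)} total cap 70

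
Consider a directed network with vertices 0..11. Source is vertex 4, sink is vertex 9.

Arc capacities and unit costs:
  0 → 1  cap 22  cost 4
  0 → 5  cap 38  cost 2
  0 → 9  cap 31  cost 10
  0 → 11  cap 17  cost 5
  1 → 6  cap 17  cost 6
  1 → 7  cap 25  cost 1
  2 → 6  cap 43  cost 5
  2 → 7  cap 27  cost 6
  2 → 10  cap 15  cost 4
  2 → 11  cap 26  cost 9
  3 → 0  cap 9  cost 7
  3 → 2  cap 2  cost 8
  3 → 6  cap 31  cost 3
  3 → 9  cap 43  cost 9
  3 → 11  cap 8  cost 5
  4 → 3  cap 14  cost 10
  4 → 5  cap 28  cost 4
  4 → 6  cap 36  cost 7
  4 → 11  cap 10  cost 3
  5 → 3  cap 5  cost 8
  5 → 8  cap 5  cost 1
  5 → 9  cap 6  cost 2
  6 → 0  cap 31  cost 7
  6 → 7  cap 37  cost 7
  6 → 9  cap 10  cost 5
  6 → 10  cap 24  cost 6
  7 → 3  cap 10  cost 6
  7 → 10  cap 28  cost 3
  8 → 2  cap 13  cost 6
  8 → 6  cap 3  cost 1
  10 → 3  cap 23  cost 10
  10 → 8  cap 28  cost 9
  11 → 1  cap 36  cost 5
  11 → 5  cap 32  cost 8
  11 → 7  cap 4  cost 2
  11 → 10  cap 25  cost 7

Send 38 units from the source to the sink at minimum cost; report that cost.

shortest-cost path #1: 4→5→9 push 6 @ unit cost 6 (adds 36)
shortest-cost path #2: 4→5→8→6→9 push 3 @ unit cost 11 (adds 33)
shortest-cost path #3: 4→6→9 push 7 @ unit cost 12 (adds 84)
shortest-cost path #4: 4→3→9 push 14 @ unit cost 19 (adds 266)
shortest-cost path #5: 4→11→7→3→9 push 4 @ unit cost 20 (adds 80)
shortest-cost path #6: 4→5→3→9 push 4 @ unit cost 21 (adds 84)
total cost = 583

Minimum cost for 38 units: 583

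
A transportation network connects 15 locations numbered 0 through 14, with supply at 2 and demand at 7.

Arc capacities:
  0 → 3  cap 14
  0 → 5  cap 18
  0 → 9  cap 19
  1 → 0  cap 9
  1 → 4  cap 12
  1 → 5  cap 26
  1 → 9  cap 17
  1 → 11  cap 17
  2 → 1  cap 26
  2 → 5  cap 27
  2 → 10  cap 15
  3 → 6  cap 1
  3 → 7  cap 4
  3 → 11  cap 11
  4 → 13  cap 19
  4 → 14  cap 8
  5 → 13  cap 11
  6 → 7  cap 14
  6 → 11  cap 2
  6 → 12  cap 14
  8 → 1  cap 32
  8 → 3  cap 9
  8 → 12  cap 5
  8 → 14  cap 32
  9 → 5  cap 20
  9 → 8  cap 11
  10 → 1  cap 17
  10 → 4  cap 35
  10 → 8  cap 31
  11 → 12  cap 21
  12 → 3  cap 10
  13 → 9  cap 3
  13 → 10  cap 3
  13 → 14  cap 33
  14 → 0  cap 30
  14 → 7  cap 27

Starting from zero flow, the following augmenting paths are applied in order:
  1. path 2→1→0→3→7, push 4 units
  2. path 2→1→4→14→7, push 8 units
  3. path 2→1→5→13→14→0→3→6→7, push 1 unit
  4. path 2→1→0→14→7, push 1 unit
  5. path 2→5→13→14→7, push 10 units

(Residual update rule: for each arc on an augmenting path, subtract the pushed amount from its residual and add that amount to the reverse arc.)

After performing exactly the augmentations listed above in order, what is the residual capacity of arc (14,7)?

Residual capacity of (14,7): 8

after path 1 (2→1→0→3→7, push 4): res(14,7)=27
after path 2 (2→1→4→14→7, push 8): res(14,7)=19
after path 3 (2→1→5→13→14→0→3→6→7, push 1): res(14,7)=19
after path 4 (2→1→0→14→7, push 1): res(14,7)=18
after path 5 (2→5→13→14→7, push 10): res(14,7)=8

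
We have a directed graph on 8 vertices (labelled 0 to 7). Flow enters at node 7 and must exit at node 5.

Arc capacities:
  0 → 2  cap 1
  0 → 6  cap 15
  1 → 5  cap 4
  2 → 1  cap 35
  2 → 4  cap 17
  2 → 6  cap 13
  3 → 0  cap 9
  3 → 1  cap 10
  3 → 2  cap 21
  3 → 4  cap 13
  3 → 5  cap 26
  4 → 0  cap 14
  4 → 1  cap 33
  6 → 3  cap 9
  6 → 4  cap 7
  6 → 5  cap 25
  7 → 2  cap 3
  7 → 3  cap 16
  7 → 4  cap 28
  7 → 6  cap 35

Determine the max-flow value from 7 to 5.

augment #1: 7→3→5 bottleneck 16, total now 16
augment #2: 7→6→5 bottleneck 25, total now 41
augment #3: 7→2→1→5 bottleneck 3, total now 44
augment #4: 7→4→1→5 bottleneck 1, total now 45
augment #5: 7→6→3→5 bottleneck 9, total now 54

Maximum flow value: 54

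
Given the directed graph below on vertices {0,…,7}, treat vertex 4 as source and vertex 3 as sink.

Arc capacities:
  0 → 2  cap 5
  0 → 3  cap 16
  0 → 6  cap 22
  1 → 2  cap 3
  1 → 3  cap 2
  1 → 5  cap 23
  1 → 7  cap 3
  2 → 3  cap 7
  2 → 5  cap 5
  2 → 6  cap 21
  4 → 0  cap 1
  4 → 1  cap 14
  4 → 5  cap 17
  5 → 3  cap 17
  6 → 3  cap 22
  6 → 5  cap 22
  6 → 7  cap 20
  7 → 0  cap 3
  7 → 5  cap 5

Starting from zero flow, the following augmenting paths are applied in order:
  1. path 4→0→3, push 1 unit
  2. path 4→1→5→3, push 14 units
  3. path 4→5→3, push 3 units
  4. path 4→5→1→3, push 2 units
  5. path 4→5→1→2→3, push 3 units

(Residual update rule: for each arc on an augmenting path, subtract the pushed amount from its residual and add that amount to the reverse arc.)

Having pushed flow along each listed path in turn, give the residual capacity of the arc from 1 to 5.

Residual capacity of (1,5): 14

after path 1 (4→0→3, push 1): res(1,5)=23
after path 2 (4→1→5→3, push 14): res(1,5)=9
after path 3 (4→5→3, push 3): res(1,5)=9
after path 4 (4→5→1→3, push 2): res(1,5)=11
after path 5 (4→5→1→2→3, push 3): res(1,5)=14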